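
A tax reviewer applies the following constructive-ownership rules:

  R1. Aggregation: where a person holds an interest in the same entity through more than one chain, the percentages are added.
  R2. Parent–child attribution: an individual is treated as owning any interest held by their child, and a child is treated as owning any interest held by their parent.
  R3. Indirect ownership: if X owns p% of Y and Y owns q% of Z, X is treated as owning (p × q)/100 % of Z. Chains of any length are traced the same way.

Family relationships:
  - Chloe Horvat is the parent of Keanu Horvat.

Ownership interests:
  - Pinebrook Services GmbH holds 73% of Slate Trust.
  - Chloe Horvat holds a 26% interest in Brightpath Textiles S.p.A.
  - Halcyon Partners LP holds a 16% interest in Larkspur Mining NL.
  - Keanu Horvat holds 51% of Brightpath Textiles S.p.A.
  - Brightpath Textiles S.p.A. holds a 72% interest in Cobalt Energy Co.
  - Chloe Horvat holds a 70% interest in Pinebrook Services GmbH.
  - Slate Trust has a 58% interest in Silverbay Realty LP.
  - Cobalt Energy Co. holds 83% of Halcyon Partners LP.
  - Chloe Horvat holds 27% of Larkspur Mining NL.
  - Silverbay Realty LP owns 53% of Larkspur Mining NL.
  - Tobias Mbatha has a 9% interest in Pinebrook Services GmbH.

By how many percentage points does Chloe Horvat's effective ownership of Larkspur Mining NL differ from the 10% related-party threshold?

40.070572

By parent–child attribution (R2), Chloe Horvat is treated as also owning Keanu Horvat's interest in Brightpath Textiles S.p.A, giving 26% + 51% = 77%.
Chain via Pinebrook Services GmbH → Slate Trust → Silverbay Realty LP (R3): 70% × 73% × 58% × 53% = 15.70814% of Larkspur Mining NL.
Chain via Brightpath Textiles S.p.A. → Cobalt Energy Co. → Halcyon Partners LP (R3): 77% × 72% × 83% × 16% = 7.362432% of Larkspur Mining NL.
Direct interest in Larkspur Mining NL: 27%.
Aggregating (R1): 15.70814% + 7.362432% + 27% = 50.070572%.
50.070572% exceeds the 10% threshold by 40.070572 percentage points.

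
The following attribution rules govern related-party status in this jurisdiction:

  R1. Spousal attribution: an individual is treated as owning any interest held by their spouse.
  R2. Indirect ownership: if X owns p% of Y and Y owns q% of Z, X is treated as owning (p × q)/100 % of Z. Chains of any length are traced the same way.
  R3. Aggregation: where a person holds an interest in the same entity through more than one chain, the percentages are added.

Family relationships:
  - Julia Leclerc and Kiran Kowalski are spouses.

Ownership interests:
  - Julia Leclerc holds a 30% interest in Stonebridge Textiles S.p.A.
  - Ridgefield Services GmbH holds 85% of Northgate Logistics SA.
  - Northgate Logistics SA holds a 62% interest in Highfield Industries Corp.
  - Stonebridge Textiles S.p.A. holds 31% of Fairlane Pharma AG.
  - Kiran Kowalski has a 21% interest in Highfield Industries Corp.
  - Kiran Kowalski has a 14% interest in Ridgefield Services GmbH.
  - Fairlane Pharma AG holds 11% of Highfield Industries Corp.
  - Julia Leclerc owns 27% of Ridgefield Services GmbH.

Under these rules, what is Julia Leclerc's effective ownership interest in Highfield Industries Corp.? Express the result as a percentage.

43.63%

By spousal attribution (R1), Julia Leclerc is treated as also owning Kiran Kowalski's interest in Ridgefield Services GmbH, giving 27% + 14% = 41%.
By spousal attribution (R1), Julia Leclerc is treated as owning Kiran Kowalski's 21% interest in Highfield Industries Corp.
Chain via Stonebridge Textiles S.p.A. → Fairlane Pharma AG (R2): 30% × 31% × 11% = 1.023% of Highfield Industries Corp.
Chain via Ridgefield Services GmbH → Northgate Logistics SA (R2): 41% × 85% × 62% = 21.607% of Highfield Industries Corp.
Direct interest in Highfield Industries Corp: 21%.
Aggregating (R3): 1.023% + 21.607% + 21% = 43.63%.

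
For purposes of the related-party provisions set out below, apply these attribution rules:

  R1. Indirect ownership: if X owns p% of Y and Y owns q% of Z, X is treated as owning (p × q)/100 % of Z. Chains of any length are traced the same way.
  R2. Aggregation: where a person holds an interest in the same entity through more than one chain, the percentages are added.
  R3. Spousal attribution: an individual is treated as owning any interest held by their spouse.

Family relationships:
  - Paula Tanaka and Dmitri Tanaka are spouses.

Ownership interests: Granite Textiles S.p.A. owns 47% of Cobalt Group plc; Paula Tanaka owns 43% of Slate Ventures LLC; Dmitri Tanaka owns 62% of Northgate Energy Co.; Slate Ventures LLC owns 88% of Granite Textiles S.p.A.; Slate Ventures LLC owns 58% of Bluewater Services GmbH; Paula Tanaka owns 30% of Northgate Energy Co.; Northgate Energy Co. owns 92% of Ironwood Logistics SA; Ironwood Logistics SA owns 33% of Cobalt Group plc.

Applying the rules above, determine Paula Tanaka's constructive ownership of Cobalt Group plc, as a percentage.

45.716%

By spousal attribution (R3), Paula Tanaka is treated as also owning Dmitri Tanaka's interest in Northgate Energy Co, giving 30% + 62% = 92%.
Chain via Slate Ventures LLC → Granite Textiles S.p.A. (R1): 43% × 88% × 47% = 17.7848% of Cobalt Group plc.
Chain via Northgate Energy Co. → Ironwood Logistics SA (R1): 92% × 92% × 33% = 27.9312% of Cobalt Group plc.
Aggregating (R2): 17.7848% + 27.9312% = 45.716%.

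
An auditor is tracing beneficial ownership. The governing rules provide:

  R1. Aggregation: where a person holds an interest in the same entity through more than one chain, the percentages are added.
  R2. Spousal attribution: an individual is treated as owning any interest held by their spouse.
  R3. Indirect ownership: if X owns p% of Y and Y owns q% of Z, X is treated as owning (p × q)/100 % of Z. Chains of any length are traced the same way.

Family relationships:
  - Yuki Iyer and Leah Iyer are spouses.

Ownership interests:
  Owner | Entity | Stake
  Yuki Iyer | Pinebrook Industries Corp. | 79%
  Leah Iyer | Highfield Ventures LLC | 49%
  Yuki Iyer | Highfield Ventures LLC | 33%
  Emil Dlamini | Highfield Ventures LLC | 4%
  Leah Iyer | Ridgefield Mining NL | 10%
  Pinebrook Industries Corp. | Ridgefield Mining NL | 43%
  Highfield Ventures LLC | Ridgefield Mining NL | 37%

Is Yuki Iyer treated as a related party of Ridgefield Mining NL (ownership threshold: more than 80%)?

No

By spousal attribution (R2), Yuki Iyer is treated as also owning Leah Iyer's interest in Highfield Ventures LLC, giving 33% + 49% = 82%.
By spousal attribution (R2), Yuki Iyer is treated as owning Leah Iyer's 10% interest in Ridgefield Mining NL.
Chain via Highfield Ventures LLC (R3): 82% × 37% = 30.34% of Ridgefield Mining NL.
Chain via Pinebrook Industries Corp. (R3): 79% × 43% = 33.97% of Ridgefield Mining NL.
Direct interest in Ridgefield Mining NL: 10%.
Aggregating (R1): 30.34% + 33.97% + 10% = 74.31%.
74.31% does not exceed the 80% threshold, so Yuki is not a related party to Ridgefield Mining NL.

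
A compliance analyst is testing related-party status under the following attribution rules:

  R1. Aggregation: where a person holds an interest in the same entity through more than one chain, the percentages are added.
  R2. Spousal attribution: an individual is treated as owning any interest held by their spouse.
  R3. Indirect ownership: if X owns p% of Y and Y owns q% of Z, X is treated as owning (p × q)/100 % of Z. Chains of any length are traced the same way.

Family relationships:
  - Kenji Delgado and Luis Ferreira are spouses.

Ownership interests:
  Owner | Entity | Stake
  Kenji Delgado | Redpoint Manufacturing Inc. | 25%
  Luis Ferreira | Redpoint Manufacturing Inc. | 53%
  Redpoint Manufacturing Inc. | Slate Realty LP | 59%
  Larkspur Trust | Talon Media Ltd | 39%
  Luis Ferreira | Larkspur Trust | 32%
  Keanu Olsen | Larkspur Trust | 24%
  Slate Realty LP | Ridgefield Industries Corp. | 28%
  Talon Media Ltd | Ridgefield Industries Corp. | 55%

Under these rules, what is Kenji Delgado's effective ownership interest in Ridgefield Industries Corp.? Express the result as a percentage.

By spousal attribution (R2), Kenji Delgado is treated as also owning Luis Ferreira's interest in Redpoint Manufacturing Inc, giving 25% + 53% = 78%.
By spousal attribution (R2), Kenji Delgado is treated as owning Luis Ferreira's 32% interest in Larkspur Trust.
Chain via Redpoint Manufacturing Inc. → Slate Realty LP (R3): 78% × 59% × 28% = 12.8856% of Ridgefield Industries Corp.
Chain via Larkspur Trust → Talon Media Ltd (R3): 32% × 39% × 55% = 6.864% of Ridgefield Industries Corp.
Aggregating (R1): 12.8856% + 6.864% = 19.7496%.

19.7496%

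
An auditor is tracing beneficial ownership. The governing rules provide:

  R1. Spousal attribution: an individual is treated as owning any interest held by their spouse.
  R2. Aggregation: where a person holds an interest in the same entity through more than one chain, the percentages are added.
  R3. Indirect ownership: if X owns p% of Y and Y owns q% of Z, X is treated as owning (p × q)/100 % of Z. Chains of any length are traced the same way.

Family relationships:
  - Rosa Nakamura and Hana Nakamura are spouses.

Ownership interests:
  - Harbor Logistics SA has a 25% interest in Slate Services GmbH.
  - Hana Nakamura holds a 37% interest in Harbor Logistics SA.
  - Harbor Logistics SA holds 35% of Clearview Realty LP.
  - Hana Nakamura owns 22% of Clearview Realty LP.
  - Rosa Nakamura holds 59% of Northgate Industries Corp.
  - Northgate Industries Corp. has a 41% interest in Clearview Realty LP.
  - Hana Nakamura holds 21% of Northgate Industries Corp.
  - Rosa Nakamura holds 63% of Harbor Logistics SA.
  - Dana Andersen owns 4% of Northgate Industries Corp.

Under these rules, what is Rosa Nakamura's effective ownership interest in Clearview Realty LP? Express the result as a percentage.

By spousal attribution (R1), Rosa Nakamura is treated as also owning Hana Nakamura's interest in Harbor Logistics SA, giving 63% + 37% = 100%.
By spousal attribution (R1), Rosa Nakamura is treated as also owning Hana Nakamura's interest in Northgate Industries Corp, giving 59% + 21% = 80%.
By spousal attribution (R1), Rosa Nakamura is treated as owning Hana Nakamura's 22% interest in Clearview Realty LP.
Chain via Harbor Logistics SA (R3): 100% × 35% = 35% of Clearview Realty LP.
Chain via Northgate Industries Corp. (R3): 80% × 41% = 32.8% of Clearview Realty LP.
Direct interest in Clearview Realty LP: 22%.
Aggregating (R2): 35% + 32.8% + 22% = 89.8%.

89.8%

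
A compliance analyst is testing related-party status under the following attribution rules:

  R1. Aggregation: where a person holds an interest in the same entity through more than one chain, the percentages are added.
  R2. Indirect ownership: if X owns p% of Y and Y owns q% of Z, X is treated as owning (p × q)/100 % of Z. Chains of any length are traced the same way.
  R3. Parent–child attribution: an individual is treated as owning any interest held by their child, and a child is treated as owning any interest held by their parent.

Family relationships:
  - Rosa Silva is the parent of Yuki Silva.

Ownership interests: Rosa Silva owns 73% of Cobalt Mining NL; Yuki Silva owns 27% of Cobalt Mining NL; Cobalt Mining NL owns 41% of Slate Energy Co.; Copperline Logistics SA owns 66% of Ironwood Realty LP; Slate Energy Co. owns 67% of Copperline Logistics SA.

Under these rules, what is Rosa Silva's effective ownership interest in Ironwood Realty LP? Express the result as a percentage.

By parent–child attribution (R3), Rosa Silva is treated as also owning Yuki Silva's interest in Cobalt Mining NL, giving 73% + 27% = 100%.
Chain via Cobalt Mining NL → Slate Energy Co. → Copperline Logistics SA (R2): 100% × 41% × 67% × 66% = 18.1302% of Ironwood Realty LP.

18.1302%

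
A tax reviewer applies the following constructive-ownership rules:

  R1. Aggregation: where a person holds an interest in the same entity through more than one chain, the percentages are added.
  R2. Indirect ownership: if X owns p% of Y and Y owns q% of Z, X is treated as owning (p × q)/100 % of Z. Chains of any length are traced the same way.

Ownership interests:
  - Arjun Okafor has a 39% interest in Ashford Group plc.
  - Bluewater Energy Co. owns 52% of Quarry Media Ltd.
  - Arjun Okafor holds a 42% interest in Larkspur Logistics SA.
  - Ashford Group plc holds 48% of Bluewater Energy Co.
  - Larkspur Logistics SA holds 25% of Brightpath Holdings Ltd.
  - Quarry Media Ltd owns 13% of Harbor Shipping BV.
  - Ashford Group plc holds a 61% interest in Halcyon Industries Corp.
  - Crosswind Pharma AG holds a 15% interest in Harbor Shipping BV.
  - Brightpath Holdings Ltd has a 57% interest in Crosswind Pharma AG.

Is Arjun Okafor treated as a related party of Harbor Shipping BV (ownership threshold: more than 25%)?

No

Chain via Larkspur Logistics SA → Brightpath Holdings Ltd → Crosswind Pharma AG (R2): 42% × 25% × 57% × 15% = 0.89775% of Harbor Shipping BV.
Chain via Ashford Group plc → Bluewater Energy Co. → Quarry Media Ltd (R2): 39% × 48% × 52% × 13% = 1.265472% of Harbor Shipping BV.
Aggregating (R1): 0.89775% + 1.265472% = 2.163222%.
2.163222% does not exceed the 25% threshold, so Arjun is not a related party to Harbor Shipping BV.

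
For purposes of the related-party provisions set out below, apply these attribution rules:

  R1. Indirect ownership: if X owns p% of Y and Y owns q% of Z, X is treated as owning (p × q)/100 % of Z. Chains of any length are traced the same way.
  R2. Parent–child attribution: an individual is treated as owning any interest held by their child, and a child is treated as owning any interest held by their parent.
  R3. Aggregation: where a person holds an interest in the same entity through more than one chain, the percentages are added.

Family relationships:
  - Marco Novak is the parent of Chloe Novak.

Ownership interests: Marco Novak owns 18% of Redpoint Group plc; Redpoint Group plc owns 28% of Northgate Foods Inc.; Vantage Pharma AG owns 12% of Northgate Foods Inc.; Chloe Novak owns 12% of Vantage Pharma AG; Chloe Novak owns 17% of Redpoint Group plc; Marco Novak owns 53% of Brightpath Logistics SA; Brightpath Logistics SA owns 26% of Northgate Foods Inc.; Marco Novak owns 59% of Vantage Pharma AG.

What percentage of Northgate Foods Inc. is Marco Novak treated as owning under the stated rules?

By parent–child attribution (R2), Marco Novak is treated as also owning Chloe Novak's interest in Redpoint Group plc, giving 18% + 17% = 35%.
By parent–child attribution (R2), Marco Novak is treated as also owning Chloe Novak's interest in Vantage Pharma AG, giving 59% + 12% = 71%.
Chain via Brightpath Logistics SA (R1): 53% × 26% = 13.78% of Northgate Foods Inc.
Chain via Redpoint Group plc (R1): 35% × 28% = 9.8% of Northgate Foods Inc.
Chain via Vantage Pharma AG (R1): 71% × 12% = 8.52% of Northgate Foods Inc.
Aggregating (R3): 13.78% + 9.8% + 8.52% = 32.1%.

32.1%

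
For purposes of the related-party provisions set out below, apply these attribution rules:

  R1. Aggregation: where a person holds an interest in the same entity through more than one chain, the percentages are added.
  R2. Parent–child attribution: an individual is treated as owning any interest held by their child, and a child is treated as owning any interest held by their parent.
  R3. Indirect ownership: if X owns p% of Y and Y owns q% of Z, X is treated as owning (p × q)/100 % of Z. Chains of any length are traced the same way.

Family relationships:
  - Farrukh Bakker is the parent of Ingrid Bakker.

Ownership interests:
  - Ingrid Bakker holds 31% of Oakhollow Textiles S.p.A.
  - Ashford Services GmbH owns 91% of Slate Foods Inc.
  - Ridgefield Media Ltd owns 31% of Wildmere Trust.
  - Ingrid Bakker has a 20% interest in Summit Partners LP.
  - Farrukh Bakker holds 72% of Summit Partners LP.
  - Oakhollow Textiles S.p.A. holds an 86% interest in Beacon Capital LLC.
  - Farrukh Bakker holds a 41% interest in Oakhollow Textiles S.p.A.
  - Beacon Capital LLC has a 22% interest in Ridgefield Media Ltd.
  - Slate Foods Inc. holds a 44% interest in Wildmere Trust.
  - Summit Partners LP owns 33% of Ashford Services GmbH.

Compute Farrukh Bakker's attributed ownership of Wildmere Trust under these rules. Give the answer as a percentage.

16.379088%

By parent–child attribution (R2), Farrukh Bakker is treated as also owning Ingrid Bakker's interest in Oakhollow Textiles S.p.A, giving 41% + 31% = 72%.
By parent–child attribution (R2), Farrukh Bakker is treated as also owning Ingrid Bakker's interest in Summit Partners LP, giving 72% + 20% = 92%.
Chain via Oakhollow Textiles S.p.A. → Beacon Capital LLC → Ridgefield Media Ltd (R3): 72% × 86% × 22% × 31% = 4.222944% of Wildmere Trust.
Chain via Summit Partners LP → Ashford Services GmbH → Slate Foods Inc. (R3): 92% × 33% × 91% × 44% = 12.156144% of Wildmere Trust.
Aggregating (R1): 4.222944% + 12.156144% = 16.379088%.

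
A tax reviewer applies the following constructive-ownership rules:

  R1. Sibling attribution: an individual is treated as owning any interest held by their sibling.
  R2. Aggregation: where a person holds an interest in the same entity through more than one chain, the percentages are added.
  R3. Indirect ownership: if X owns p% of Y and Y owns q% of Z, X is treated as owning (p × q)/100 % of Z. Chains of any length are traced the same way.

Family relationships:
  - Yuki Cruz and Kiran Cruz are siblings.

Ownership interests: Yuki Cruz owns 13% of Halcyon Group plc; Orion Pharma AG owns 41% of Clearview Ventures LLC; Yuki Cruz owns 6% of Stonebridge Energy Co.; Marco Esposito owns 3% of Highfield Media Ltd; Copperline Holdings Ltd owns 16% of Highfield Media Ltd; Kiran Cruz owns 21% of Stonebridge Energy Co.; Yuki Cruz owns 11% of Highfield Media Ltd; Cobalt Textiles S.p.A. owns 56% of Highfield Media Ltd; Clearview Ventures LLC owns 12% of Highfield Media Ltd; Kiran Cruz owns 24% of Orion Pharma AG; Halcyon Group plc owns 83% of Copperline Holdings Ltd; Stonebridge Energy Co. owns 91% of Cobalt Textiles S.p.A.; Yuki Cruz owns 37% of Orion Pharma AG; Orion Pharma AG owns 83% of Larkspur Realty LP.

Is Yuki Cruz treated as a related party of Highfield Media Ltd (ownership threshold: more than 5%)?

By sibling attribution (R1), Yuki Cruz is treated as also owning Kiran Cruz's interest in Stonebridge Energy Co, giving 6% + 21% = 27%.
By sibling attribution (R1), Yuki Cruz is treated as also owning Kiran Cruz's interest in Orion Pharma AG, giving 37% + 24% = 61%.
Chain via Stonebridge Energy Co. → Cobalt Textiles S.p.A. (R3): 27% × 91% × 56% = 13.7592% of Highfield Media Ltd.
Chain via Orion Pharma AG → Clearview Ventures LLC (R3): 61% × 41% × 12% = 3.0012% of Highfield Media Ltd.
Chain via Halcyon Group plc → Copperline Holdings Ltd (R3): 13% × 83% × 16% = 1.7264% of Highfield Media Ltd.
Direct interest in Highfield Media Ltd: 11%.
Aggregating (R2): 13.7592% + 3.0012% + 1.7264% + 11% = 29.4868%.
29.4868% exceeds the 5% threshold, so Yuki is a related party to Highfield Media Ltd.

Yes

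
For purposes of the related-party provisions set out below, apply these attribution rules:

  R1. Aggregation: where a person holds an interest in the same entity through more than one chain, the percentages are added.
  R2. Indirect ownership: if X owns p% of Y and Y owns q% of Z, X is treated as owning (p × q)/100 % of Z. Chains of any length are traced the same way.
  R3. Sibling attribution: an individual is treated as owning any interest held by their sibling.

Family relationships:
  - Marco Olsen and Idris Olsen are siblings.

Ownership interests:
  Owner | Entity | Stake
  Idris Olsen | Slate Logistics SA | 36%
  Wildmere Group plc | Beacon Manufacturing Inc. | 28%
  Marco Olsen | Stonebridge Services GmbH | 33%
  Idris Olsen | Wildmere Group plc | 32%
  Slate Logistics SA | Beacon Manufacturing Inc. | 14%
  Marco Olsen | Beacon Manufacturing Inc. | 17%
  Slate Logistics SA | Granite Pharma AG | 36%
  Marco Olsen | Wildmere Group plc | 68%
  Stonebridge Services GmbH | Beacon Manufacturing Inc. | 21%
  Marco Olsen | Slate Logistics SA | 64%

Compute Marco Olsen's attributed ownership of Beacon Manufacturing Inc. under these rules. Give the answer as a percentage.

65.93%

By sibling attribution (R3), Marco Olsen is treated as also owning Idris Olsen's interest in Wildmere Group plc, giving 68% + 32% = 100%.
By sibling attribution (R3), Marco Olsen is treated as also owning Idris Olsen's interest in Slate Logistics SA, giving 64% + 36% = 100%.
Chain via Wildmere Group plc (R2): 100% × 28% = 28% of Beacon Manufacturing Inc.
Chain via Slate Logistics SA (R2): 100% × 14% = 14% of Beacon Manufacturing Inc.
Chain via Stonebridge Services GmbH (R2): 33% × 21% = 6.93% of Beacon Manufacturing Inc.
Direct interest in Beacon Manufacturing Inc: 17%.
Aggregating (R1): 28% + 14% + 6.93% + 17% = 65.93%.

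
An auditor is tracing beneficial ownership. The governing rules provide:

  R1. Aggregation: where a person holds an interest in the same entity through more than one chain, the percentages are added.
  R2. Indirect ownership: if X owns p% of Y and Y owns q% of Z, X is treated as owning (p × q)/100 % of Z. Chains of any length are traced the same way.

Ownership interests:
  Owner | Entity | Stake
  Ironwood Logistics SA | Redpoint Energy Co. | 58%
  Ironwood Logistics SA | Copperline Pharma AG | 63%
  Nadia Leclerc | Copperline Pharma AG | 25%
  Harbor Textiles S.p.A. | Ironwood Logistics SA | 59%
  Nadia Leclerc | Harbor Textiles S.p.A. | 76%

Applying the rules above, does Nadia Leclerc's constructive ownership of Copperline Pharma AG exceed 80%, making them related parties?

No

Chain via Harbor Textiles S.p.A. → Ironwood Logistics SA (R2): 76% × 59% × 63% = 28.2492% of Copperline Pharma AG.
Direct interest in Copperline Pharma AG: 25%.
Aggregating (R1): 28.2492% + 25% = 53.2492%.
53.2492% does not exceed the 80% threshold, so Nadia is not a related party to Copperline Pharma AG.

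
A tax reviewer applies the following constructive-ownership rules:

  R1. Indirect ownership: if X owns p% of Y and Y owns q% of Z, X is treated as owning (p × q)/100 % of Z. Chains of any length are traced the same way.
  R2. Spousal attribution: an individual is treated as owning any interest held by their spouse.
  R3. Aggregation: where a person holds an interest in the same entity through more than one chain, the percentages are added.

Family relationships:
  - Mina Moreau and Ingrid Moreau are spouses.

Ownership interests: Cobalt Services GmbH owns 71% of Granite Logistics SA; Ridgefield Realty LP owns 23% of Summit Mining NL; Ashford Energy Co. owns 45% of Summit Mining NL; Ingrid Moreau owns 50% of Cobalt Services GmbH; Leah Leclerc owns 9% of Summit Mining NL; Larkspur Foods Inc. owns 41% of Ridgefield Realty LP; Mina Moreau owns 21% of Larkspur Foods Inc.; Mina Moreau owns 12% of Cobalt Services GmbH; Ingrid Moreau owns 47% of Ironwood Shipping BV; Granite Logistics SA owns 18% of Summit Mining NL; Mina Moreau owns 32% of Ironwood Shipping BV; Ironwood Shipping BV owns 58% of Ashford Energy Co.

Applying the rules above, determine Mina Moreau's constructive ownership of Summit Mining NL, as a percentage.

30.5229%

By spousal attribution (R2), Mina Moreau is treated as also owning Ingrid Moreau's interest in Ironwood Shipping BV, giving 32% + 47% = 79%.
By spousal attribution (R2), Mina Moreau is treated as also owning Ingrid Moreau's interest in Cobalt Services GmbH, giving 12% + 50% = 62%.
Chain via Ironwood Shipping BV → Ashford Energy Co. (R1): 79% × 58% × 45% = 20.619% of Summit Mining NL.
Chain via Cobalt Services GmbH → Granite Logistics SA (R1): 62% × 71% × 18% = 7.9236% of Summit Mining NL.
Chain via Larkspur Foods Inc. → Ridgefield Realty LP (R1): 21% × 41% × 23% = 1.9803% of Summit Mining NL.
Aggregating (R3): 20.619% + 7.9236% + 1.9803% = 30.5229%.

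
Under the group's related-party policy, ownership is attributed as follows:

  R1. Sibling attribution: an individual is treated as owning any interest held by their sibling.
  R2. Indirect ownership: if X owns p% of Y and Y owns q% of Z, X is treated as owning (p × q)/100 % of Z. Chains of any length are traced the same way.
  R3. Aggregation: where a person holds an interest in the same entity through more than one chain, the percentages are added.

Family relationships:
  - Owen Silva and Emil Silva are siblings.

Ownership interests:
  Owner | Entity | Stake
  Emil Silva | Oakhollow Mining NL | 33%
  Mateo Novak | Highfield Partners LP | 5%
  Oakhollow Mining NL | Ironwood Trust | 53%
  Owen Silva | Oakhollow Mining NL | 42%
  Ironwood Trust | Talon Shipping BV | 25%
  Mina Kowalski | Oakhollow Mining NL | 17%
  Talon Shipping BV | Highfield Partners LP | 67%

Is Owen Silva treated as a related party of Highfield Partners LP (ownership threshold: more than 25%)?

No

By sibling attribution (R1), Owen Silva is treated as also owning Emil Silva's interest in Oakhollow Mining NL, giving 42% + 33% = 75%.
Chain via Oakhollow Mining NL → Ironwood Trust → Talon Shipping BV (R2): 75% × 53% × 25% × 67% = 6.658125% of Highfield Partners LP.
6.658125% does not exceed the 25% threshold, so Owen is not a related party to Highfield Partners LP.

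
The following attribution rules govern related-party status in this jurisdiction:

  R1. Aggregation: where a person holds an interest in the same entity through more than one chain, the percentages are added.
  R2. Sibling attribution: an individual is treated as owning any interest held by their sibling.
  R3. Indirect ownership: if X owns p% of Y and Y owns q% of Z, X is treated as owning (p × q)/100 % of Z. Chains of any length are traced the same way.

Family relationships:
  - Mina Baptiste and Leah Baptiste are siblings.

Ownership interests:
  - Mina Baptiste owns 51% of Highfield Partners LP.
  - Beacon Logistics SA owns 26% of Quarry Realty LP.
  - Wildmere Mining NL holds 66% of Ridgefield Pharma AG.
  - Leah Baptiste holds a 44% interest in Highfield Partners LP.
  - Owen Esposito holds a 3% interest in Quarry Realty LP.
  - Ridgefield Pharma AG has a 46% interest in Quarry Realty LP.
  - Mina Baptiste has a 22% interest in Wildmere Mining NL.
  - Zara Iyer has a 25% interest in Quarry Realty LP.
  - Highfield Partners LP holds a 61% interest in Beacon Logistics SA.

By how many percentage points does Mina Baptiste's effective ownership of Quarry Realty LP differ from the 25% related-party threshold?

By sibling attribution (R2), Mina Baptiste is treated as also owning Leah Baptiste's interest in Highfield Partners LP, giving 51% + 44% = 95%.
Chain via Highfield Partners LP → Beacon Logistics SA (R3): 95% × 61% × 26% = 15.067% of Quarry Realty LP.
Chain via Wildmere Mining NL → Ridgefield Pharma AG (R3): 22% × 66% × 46% = 6.6792% of Quarry Realty LP.
Aggregating (R1): 15.067% + 6.6792% = 21.7462%.
21.7462% falls short of the 25% threshold by 3.2538 percentage points.

3.2538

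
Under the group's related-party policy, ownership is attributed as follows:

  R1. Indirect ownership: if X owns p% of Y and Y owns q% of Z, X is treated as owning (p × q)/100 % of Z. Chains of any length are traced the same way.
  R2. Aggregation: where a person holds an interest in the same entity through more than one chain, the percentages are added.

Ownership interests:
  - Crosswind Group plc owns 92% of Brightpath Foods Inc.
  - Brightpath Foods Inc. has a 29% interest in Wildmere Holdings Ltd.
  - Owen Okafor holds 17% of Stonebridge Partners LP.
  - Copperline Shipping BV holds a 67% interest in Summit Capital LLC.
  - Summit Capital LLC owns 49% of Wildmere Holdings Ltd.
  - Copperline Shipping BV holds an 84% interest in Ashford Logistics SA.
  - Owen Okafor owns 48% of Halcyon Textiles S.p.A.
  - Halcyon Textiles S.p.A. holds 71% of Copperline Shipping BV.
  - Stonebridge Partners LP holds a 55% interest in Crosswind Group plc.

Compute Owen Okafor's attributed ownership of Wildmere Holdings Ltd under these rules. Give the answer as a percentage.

13.683044%

Chain via Stonebridge Partners LP → Crosswind Group plc → Brightpath Foods Inc. (R1): 17% × 55% × 92% × 29% = 2.49458% of Wildmere Holdings Ltd.
Chain via Halcyon Textiles S.p.A. → Copperline Shipping BV → Summit Capital LLC (R1): 48% × 71% × 67% × 49% = 11.188464% of Wildmere Holdings Ltd.
Aggregating (R2): 2.49458% + 11.188464% = 13.683044%.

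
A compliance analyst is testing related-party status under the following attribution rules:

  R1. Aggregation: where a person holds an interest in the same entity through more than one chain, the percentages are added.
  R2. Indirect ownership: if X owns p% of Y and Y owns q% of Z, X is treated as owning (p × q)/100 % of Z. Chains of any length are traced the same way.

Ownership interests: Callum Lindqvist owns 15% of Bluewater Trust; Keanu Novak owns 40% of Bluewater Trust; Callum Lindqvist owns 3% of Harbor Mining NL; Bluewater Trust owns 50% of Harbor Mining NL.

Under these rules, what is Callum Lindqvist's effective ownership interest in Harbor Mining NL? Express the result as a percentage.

10.5%

Chain via Bluewater Trust (R2): 15% × 50% = 7.5% of Harbor Mining NL.
Direct interest in Harbor Mining NL: 3%.
Aggregating (R1): 7.5% + 3% = 10.5%.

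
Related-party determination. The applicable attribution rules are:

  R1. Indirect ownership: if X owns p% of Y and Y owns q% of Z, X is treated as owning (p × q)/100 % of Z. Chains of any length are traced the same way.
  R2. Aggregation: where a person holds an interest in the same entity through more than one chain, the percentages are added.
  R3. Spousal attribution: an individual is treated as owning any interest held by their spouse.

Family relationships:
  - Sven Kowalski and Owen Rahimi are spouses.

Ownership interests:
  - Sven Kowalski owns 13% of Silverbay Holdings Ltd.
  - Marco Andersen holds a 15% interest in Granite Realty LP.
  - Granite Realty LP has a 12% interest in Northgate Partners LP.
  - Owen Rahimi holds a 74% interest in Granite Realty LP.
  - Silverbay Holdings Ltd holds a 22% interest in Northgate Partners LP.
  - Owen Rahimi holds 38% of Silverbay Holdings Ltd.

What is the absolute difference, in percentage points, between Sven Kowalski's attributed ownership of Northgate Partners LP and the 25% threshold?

By spousal attribution (R3), Sven Kowalski is treated as also owning Owen Rahimi's interest in Silverbay Holdings Ltd, giving 13% + 38% = 51%.
By spousal attribution (R3), Sven Kowalski is treated as owning Owen Rahimi's 74% interest in Granite Realty LP.
Chain via Silverbay Holdings Ltd (R1): 51% × 22% = 11.22% of Northgate Partners LP.
Chain via Granite Realty LP (R1): 74% × 12% = 8.88% of Northgate Partners LP.
Aggregating (R2): 11.22% + 8.88% = 20.1%.
20.1% falls short of the 25% threshold by 4.9 percentage points.

4.9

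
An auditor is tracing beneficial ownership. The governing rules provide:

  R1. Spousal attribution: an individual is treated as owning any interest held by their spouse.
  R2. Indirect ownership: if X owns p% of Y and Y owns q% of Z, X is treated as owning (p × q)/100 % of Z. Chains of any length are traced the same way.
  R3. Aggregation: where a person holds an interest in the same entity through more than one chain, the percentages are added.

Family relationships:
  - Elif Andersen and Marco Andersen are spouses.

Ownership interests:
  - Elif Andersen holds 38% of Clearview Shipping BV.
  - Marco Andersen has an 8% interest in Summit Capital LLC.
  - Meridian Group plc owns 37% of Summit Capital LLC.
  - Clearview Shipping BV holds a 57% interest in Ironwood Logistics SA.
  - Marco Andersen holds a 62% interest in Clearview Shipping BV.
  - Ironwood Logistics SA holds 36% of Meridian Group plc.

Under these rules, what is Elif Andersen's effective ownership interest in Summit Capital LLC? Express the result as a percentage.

15.5924%

By spousal attribution (R1), Elif Andersen is treated as also owning Marco Andersen's interest in Clearview Shipping BV, giving 38% + 62% = 100%.
By spousal attribution (R1), Elif Andersen is treated as owning Marco Andersen's 8% interest in Summit Capital LLC.
Chain via Clearview Shipping BV → Ironwood Logistics SA → Meridian Group plc (R2): 100% × 57% × 36% × 37% = 7.5924% of Summit Capital LLC.
Direct interest in Summit Capital LLC: 8%.
Aggregating (R3): 7.5924% + 8% = 15.5924%.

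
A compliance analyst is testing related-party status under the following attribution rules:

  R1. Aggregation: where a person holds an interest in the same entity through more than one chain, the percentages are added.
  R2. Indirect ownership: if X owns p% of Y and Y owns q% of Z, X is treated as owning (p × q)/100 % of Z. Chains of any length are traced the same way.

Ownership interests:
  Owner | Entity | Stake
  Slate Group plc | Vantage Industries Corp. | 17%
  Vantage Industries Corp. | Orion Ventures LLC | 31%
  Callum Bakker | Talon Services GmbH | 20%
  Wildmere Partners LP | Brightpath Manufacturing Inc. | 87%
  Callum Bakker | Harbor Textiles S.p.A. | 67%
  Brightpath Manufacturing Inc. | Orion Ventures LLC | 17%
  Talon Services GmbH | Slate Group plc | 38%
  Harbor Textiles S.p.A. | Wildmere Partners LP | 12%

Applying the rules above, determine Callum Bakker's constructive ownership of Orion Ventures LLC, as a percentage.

1.589636%

Chain via Harbor Textiles S.p.A. → Wildmere Partners LP → Brightpath Manufacturing Inc. (R2): 67% × 12% × 87% × 17% = 1.189116% of Orion Ventures LLC.
Chain via Talon Services GmbH → Slate Group plc → Vantage Industries Corp. (R2): 20% × 38% × 17% × 31% = 0.40052% of Orion Ventures LLC.
Aggregating (R1): 1.189116% + 0.40052% = 1.589636%.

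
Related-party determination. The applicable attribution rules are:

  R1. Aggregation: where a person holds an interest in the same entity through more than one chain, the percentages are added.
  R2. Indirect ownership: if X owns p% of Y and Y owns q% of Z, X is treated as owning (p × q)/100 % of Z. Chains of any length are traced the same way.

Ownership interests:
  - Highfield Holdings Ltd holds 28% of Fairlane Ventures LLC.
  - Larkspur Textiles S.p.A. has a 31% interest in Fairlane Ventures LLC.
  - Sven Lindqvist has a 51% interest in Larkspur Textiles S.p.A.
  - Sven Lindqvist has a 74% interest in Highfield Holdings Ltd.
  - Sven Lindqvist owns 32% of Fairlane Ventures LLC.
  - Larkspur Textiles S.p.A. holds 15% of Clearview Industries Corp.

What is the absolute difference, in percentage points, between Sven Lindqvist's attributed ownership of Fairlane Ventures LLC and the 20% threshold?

48.53

Chain via Larkspur Textiles S.p.A. (R2): 51% × 31% = 15.81% of Fairlane Ventures LLC.
Chain via Highfield Holdings Ltd (R2): 74% × 28% = 20.72% of Fairlane Ventures LLC.
Direct interest in Fairlane Ventures LLC: 32%.
Aggregating (R1): 15.81% + 20.72% + 32% = 68.53%.
68.53% exceeds the 20% threshold by 48.53 percentage points.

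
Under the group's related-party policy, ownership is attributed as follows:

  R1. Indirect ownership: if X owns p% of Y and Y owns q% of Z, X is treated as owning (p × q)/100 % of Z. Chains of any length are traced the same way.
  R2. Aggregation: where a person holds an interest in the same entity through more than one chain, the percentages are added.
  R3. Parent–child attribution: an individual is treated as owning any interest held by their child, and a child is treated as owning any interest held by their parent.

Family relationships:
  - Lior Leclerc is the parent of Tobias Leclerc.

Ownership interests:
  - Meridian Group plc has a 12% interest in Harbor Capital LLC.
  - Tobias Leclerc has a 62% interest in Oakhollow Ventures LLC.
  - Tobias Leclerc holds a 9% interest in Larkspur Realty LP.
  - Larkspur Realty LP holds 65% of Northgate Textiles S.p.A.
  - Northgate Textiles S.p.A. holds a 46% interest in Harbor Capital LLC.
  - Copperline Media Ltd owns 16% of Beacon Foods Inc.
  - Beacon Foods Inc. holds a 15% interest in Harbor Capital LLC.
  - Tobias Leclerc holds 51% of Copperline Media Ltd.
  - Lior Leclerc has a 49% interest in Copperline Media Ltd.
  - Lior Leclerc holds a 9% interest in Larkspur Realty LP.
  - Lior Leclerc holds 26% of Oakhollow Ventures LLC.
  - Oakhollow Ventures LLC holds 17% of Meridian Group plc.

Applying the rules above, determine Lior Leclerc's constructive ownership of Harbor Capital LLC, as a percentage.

By parent–child attribution (R3), Lior Leclerc is treated as also owning Tobias Leclerc's interest in Larkspur Realty LP, giving 9% + 9% = 18%.
By parent–child attribution (R3), Lior Leclerc is treated as also owning Tobias Leclerc's interest in Oakhollow Ventures LLC, giving 26% + 62% = 88%.
By parent–child attribution (R3), Lior Leclerc is treated as also owning Tobias Leclerc's interest in Copperline Media Ltd, giving 49% + 51% = 100%.
Chain via Larkspur Realty LP → Northgate Textiles S.p.A. (R1): 18% × 65% × 46% = 5.382% of Harbor Capital LLC.
Chain via Oakhollow Ventures LLC → Meridian Group plc (R1): 88% × 17% × 12% = 1.7952% of Harbor Capital LLC.
Chain via Copperline Media Ltd → Beacon Foods Inc. (R1): 100% × 16% × 15% = 2.4% of Harbor Capital LLC.
Aggregating (R2): 5.382% + 1.7952% + 2.4% = 9.5772%.

9.5772%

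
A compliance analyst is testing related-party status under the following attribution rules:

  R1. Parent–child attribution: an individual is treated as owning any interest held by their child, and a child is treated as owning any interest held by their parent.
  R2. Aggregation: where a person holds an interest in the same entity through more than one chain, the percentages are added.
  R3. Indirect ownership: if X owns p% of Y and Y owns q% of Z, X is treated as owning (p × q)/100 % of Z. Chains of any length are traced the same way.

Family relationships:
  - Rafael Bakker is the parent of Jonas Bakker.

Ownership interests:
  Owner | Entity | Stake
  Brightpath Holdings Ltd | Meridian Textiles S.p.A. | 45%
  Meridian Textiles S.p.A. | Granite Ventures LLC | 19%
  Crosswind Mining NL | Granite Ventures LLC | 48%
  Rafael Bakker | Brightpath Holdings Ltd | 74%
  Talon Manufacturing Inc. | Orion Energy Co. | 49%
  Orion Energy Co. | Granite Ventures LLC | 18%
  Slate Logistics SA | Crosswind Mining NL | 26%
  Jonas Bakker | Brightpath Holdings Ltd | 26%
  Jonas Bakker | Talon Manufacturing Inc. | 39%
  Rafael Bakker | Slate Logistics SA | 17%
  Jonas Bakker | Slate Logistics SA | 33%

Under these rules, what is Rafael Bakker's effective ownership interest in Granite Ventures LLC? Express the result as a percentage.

18.2298%

By parent–child attribution (R1), Rafael Bakker is treated as also owning Jonas Bakker's interest in Brightpath Holdings Ltd, giving 74% + 26% = 100%.
By parent–child attribution (R1), Rafael Bakker is treated as also owning Jonas Bakker's interest in Slate Logistics SA, giving 17% + 33% = 50%.
By parent–child attribution (R1), Rafael Bakker is treated as owning Jonas Bakker's 39% interest in Talon Manufacturing Inc.
Chain via Brightpath Holdings Ltd → Meridian Textiles S.p.A. (R3): 100% × 45% × 19% = 8.55% of Granite Ventures LLC.
Chain via Slate Logistics SA → Crosswind Mining NL (R3): 50% × 26% × 48% = 6.24% of Granite Ventures LLC.
Chain via Talon Manufacturing Inc. → Orion Energy Co. (R3): 39% × 49% × 18% = 3.4398% of Granite Ventures LLC.
Aggregating (R2): 8.55% + 6.24% + 3.4398% = 18.2298%.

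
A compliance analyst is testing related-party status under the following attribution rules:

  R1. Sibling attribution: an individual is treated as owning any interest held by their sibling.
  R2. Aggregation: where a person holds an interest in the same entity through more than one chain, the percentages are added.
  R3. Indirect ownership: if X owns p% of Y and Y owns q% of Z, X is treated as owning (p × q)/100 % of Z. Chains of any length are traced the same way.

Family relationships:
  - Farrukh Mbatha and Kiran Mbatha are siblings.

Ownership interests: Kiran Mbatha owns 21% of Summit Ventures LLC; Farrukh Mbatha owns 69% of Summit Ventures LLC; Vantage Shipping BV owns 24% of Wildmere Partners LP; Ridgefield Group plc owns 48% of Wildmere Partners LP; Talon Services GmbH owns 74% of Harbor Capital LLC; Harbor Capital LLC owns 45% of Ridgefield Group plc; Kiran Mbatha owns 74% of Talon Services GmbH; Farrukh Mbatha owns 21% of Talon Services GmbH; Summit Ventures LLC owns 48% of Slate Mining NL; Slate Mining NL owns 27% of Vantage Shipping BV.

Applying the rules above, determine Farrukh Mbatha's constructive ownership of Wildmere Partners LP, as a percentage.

By sibling attribution (R1), Farrukh Mbatha is treated as also owning Kiran Mbatha's interest in Summit Ventures LLC, giving 69% + 21% = 90%.
By sibling attribution (R1), Farrukh Mbatha is treated as also owning Kiran Mbatha's interest in Talon Services GmbH, giving 21% + 74% = 95%.
Chain via Summit Ventures LLC → Slate Mining NL → Vantage Shipping BV (R3): 90% × 48% × 27% × 24% = 2.79936% of Wildmere Partners LP.
Chain via Talon Services GmbH → Harbor Capital LLC → Ridgefield Group plc (R3): 95% × 74% × 45% × 48% = 15.1848% of Wildmere Partners LP.
Aggregating (R2): 2.79936% + 15.1848% = 17.98416%.

17.98416%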